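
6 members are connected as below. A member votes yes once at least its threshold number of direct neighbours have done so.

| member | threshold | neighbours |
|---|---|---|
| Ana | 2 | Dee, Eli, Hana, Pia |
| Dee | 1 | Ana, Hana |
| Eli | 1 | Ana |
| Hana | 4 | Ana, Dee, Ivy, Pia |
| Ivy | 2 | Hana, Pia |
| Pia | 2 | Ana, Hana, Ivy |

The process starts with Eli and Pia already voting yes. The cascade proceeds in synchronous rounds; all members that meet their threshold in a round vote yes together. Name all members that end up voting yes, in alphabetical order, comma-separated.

Round 1 — Eli, Pia vote yes (initial).
Round 2 — checking thresholds:
  Ana: 2 of 4 neighbours ≥ 2, votes yes.
  Hana: 1 of 4 neighbours < 4, holds.
  Ivy: 1 of 2 neighbours < 2, holds.
Round 3 — checking thresholds:
  Dee: 1 of 2 neighbours ≥ 1, votes yes.
  Hana: 2 of 4 neighbours < 4, holds.
  Ivy: 1 of 2 neighbours < 2, holds.
Round 4 — no new yes votes; cascade stops.

Ana, Dee, Eli, Pia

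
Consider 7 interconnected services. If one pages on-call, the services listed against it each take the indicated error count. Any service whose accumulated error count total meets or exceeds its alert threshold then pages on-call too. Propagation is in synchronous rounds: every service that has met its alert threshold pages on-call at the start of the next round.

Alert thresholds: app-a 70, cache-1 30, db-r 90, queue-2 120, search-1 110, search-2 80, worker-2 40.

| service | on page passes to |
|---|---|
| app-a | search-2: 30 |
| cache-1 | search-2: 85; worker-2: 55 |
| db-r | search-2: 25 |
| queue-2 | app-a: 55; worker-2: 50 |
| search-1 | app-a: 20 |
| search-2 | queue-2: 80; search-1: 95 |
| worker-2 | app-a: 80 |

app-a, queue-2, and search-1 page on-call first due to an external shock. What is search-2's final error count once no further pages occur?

Round 1 — app-a, queue-2, search-1 page on-call (initial).
  search-2: +30 → 30 < 80
  worker-2: +50 → 50 ≥ 40
Round 2 — worker-2 pages on-call.
No further pages.

30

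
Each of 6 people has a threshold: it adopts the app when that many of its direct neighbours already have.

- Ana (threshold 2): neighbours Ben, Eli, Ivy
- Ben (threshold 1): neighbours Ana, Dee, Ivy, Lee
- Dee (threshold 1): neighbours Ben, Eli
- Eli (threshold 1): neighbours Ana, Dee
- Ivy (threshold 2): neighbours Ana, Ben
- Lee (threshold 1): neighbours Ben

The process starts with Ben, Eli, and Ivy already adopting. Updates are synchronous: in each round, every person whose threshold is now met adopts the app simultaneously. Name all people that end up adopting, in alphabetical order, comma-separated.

Ana, Ben, Dee, Eli, Ivy, Lee

Round 1 — Ben, Eli, Ivy adopt the app (initial).
Round 2 — checking thresholds:
  Ana: 3 of 3 neighbours ≥ 2, adopts the app.
  Dee: 2 of 2 neighbours ≥ 1, adopts the app.
  Lee: 1 of 1 neighbours ≥ 1, adopts the app.
Round 3 — no new adoptions; cascade stops.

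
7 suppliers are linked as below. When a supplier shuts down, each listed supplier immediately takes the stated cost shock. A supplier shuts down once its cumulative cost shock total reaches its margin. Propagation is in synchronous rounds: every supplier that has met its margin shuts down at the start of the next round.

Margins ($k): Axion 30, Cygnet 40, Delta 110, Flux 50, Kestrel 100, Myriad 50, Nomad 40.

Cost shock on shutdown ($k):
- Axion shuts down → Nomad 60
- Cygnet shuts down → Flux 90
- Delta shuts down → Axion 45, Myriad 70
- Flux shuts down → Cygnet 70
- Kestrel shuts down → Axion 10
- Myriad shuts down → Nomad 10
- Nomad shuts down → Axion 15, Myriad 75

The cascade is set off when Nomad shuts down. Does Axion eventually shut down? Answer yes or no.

no

Round 1 — Nomad shuts down (initial).
  Axion: +15 → 15 < 30
  Myriad: +75 → 75 ≥ 50
Round 2 — Myriad shuts down.
No further shutdowns.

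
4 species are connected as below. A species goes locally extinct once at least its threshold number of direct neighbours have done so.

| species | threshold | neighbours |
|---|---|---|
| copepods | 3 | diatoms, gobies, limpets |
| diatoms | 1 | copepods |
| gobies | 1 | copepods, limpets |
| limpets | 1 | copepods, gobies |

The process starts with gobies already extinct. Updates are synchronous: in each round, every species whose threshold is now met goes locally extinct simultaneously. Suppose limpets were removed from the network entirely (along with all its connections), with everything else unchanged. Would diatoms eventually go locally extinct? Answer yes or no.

With limpets removed:
Round 1 — gobies goes locally extinct (initial).
Round 2 — no new extinctions; cascade stops.

no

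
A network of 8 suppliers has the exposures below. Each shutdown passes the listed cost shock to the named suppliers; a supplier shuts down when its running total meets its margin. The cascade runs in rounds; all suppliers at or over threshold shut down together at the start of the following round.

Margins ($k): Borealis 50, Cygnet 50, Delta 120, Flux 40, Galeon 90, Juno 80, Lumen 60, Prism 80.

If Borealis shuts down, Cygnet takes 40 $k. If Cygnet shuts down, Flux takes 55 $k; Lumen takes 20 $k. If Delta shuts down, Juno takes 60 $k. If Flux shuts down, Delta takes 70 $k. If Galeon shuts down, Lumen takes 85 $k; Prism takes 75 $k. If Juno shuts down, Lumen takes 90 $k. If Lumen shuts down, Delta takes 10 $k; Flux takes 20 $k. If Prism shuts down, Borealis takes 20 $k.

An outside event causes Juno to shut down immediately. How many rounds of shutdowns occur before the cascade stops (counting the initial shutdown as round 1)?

Round 1 — Juno shuts down (initial).
  Lumen: +90 → 90 ≥ 60
Round 2 — Lumen shuts down.
  Delta: +10 → 10 < 120
  Flux: +20 → 20 < 40
No further shutdowns.

2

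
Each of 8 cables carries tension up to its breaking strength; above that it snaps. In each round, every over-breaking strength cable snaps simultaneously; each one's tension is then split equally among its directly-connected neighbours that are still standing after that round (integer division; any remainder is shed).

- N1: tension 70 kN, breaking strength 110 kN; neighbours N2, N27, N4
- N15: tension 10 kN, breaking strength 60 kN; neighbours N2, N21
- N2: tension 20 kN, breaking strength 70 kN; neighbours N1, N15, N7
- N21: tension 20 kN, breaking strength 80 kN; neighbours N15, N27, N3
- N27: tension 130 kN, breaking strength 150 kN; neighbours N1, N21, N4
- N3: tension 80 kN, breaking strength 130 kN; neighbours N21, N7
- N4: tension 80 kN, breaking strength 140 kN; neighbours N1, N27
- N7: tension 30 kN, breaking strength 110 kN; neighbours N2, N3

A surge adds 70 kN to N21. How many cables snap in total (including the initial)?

8

Round 1 — N21 at 90 > 80. N21 snaps.
  N21 sheds 90 kN to N15, N27, N3: 30 each.
    N15: 10+30 = 40 ≤ 60
    N27: 130+30 = 160 > 150
    N3: 80+30 = 110 ≤ 130
Round 2 — N27 snaps.
  N27 sheds 160 kN to N1, N4: 80 each.
    N1: 70+80 = 150 > 110
    N4: 80+80 = 160 > 140
Round 3 — N1, N4 snap.
  N1 sheds 150 kN to N2: 150 each.
    N2: 20+150 = 170 > 70
  N4 sheds 160 kN: no online neighbours, lost.
Round 4 — N2 snaps.
  N2 sheds 170 kN to N15, N7: 85 each.
    N15: 40+85 = 125 > 60
    N7: 30+85 = 115 > 110
Round 5 — N15, N7 snap.
  N15 sheds 125 kN: no online neighbours, lost.
  N7 sheds 115 kN to N3: 115 each.
    N3: 110+115 = 225 > 130
Round 6 — N3 snaps.
  N3 sheds 225 kN: no online neighbours, lost.
No further breaks.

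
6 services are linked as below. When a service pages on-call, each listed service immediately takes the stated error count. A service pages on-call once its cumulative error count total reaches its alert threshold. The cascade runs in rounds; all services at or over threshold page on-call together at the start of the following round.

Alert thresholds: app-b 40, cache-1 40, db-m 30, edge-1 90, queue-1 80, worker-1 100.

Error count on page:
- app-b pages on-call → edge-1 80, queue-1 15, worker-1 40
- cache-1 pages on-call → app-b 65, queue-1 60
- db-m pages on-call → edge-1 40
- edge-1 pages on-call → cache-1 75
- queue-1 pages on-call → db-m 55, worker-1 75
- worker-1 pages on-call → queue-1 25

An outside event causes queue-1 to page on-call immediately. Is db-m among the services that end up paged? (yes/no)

yes

Round 1 — queue-1 pages on-call (initial).
  db-m: +55 → 55 ≥ 30
  worker-1: +75 → 75 < 100
Round 2 — db-m pages on-call.
  edge-1: +40 → 40 < 90
No further pages.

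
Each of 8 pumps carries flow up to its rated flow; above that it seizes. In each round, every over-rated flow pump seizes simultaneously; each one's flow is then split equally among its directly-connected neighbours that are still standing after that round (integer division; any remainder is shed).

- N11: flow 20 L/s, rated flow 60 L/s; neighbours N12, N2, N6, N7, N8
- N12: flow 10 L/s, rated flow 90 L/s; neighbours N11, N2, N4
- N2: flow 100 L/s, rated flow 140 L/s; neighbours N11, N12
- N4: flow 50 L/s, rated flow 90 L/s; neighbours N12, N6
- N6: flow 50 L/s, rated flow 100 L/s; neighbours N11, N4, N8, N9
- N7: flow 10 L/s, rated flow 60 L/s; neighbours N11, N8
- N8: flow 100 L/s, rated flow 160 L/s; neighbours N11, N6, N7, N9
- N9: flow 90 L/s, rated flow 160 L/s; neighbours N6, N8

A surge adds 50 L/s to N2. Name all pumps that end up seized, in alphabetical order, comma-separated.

Round 1 — N2 at 150 > 140. N2 seizes.
  N2 sheds 150 L/s to N11, N12: 75 each.
    N11: 20+75 = 95 > 60
    N12: 10+75 = 85 ≤ 90
Round 2 — N11 seizes.
  N11 sheds 95 L/s to N12, N6, N7, N8: 23 each (3 lost).
    N12: 85+23 = 108 > 90
    N6: 50+23 = 73 ≤ 100
    N7: 10+23 = 33 ≤ 60
    N8: 100+23 = 123 ≤ 160
Round 3 — N12 seizes.
  N12 sheds 108 L/s to N4: 108 each.
    N4: 50+108 = 158 > 90
Round 4 — N4 seizes.
  N4 sheds 158 L/s to N6: 158 each.
    N6: 73+158 = 231 > 100
Round 5 — N6 seizes.
  N6 sheds 231 L/s to N8, N9: 115 each (1 lost).
    N8: 123+115 = 238 > 160
    N9: 90+115 = 205 > 160
Round 6 — N8, N9 seize.
  N8 sheds 238 L/s to N7: 238 each.
    N7: 33+238 = 271 > 60
  N9 sheds 205 L/s: no online neighbours, lost.
Round 7 — N7 seizes.
  N7 sheds 271 L/s: no online neighbours, lost.
No further seizures.

N11, N12, N2, N4, N6, N7, N8, N9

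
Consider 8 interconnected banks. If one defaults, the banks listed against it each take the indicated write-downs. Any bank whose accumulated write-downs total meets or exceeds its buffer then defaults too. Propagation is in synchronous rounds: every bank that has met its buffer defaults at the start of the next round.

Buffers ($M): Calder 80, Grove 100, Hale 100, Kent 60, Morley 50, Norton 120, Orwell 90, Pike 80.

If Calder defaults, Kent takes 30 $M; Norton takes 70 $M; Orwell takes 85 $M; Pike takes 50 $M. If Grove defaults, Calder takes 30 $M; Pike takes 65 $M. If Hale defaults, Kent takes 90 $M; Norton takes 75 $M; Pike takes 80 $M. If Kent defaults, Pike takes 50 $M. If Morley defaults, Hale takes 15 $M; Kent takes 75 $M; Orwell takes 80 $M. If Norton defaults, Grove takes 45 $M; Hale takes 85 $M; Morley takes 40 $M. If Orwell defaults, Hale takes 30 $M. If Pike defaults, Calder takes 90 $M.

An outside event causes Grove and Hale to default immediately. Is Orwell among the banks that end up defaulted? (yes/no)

no

Round 1 — Grove, Hale default (initial).
  Calder: +30 → 30 < 80
  Kent: +90 → 90 ≥ 60
  Norton: +75 → 75 < 120
  Pike: +65+80 → 145 ≥ 80
Round 2 — Kent, Pike default.
  Calder: +90 → 120 ≥ 80
Round 3 — Calder defaults.
  Norton: +70 → 145 ≥ 120
  Orwell: +85 → 85 < 90
Round 4 — Norton defaults.
  Morley: +40 → 40 < 50
No further defaults.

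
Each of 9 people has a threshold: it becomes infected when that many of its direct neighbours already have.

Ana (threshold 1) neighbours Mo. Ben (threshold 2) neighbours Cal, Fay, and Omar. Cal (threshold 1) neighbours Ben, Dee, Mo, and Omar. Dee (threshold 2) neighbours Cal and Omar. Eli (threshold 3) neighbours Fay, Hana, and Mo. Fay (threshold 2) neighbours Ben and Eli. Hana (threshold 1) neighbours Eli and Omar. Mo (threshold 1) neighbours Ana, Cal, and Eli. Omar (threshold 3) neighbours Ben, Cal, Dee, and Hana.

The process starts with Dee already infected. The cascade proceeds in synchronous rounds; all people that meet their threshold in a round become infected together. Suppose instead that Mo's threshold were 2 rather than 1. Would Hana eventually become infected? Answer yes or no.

no

With Mo's threshold at 2:
Round 1 — Dee becomes infected (initial).
Round 2 — checking thresholds:
  Cal: 1 of 4 neighbours ≥ 1, becomes infected.
  Omar: 1 of 4 neighbours < 3, not yet.
Round 3 — no new infections; cascade stops.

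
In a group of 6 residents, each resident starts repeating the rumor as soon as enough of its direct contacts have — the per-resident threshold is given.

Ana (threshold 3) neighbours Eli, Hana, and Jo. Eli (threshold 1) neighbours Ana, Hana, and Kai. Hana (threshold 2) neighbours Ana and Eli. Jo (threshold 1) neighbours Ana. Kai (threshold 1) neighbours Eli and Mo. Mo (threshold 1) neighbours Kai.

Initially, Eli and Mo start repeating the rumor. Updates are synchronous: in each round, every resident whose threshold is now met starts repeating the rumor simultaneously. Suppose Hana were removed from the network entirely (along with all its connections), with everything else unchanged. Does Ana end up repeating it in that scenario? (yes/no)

no

With Hana removed:
Round 1 — Eli, Mo start repeating the rumor (initial).
Round 2 — checking thresholds:
  Ana: 1 of 2 neighbours < 3, not yet.
  Kai: 2 of 2 neighbours ≥ 1, starts repeating the rumor.
Round 3 — no new spreads; cascade stops.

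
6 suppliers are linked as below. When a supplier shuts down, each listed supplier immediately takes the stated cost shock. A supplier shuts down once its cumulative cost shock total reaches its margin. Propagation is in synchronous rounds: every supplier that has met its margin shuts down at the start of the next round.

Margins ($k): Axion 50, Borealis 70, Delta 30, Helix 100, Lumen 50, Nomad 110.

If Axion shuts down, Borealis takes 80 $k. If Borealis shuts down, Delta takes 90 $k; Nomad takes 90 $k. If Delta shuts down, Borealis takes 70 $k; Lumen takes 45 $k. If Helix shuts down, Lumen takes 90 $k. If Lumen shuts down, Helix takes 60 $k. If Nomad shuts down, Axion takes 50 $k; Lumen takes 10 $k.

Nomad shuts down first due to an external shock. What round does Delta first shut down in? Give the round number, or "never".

Round 1 — Nomad shuts down (initial).
  Axion: +50 → 50 ≥ 50
  Lumen: +10 → 10 < 50
Round 2 — Axion shuts down.
  Borealis: +80 → 80 ≥ 70
Round 3 — Borealis shuts down.
  Delta: +90 → 90 ≥ 30
Round 4 — Delta shuts down.
  Lumen: +45 → 55 ≥ 50
Round 5 — Lumen shuts down.
  Helix: +60 → 60 < 100
No further shutdowns.

4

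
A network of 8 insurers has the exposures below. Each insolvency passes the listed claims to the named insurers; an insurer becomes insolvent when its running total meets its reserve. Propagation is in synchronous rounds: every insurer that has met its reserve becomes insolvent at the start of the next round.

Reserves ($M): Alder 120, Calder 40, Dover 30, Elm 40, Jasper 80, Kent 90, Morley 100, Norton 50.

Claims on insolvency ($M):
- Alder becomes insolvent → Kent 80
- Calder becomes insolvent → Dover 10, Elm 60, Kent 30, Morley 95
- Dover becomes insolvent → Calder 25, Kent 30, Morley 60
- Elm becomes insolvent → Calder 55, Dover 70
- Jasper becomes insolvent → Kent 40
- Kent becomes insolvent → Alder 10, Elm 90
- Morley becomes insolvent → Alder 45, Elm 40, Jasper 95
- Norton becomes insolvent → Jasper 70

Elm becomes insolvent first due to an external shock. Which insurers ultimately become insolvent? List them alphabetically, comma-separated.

Calder, Dover, Elm, Jasper, Kent, Morley

Round 1 — Elm becomes insolvent (initial).
  Calder: +55 → 55 ≥ 40
  Dover: +70 → 70 ≥ 30
Round 2 — Calder, Dover become insolvent.
  Kent: +30+30 → 60 < 90
  Morley: +95+60 → 155 ≥ 100
Round 3 — Morley becomes insolvent.
  Alder: +45 → 45 < 120
  Jasper: +95 → 95 ≥ 80
Round 4 — Jasper becomes insolvent.
  Kent: +40 → 100 ≥ 90
Round 5 — Kent becomes insolvent.
  Alder: +10 → 55 < 120
No further insolvencies.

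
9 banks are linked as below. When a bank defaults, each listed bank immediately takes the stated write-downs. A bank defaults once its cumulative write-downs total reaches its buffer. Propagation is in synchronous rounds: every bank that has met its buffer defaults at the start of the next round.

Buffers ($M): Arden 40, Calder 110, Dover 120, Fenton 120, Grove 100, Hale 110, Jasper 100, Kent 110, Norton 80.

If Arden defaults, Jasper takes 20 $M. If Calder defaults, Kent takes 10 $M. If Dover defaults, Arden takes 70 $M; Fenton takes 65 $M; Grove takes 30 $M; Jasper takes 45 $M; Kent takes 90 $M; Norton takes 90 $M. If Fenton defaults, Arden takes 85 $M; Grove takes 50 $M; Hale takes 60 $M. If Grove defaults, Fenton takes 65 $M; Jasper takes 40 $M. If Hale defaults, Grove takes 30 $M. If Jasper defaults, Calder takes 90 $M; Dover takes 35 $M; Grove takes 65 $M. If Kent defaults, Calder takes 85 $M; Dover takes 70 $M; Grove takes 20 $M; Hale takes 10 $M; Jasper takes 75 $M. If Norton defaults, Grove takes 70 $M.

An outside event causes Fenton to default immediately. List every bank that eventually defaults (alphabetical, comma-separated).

Round 1 — Fenton defaults (initial).
  Arden: +85 → 85 ≥ 40
  Grove: +50 → 50 < 100
  Hale: +60 → 60 < 110
Round 2 — Arden defaults.
  Jasper: +20 → 20 < 100
No further defaults.

Arden, Fenton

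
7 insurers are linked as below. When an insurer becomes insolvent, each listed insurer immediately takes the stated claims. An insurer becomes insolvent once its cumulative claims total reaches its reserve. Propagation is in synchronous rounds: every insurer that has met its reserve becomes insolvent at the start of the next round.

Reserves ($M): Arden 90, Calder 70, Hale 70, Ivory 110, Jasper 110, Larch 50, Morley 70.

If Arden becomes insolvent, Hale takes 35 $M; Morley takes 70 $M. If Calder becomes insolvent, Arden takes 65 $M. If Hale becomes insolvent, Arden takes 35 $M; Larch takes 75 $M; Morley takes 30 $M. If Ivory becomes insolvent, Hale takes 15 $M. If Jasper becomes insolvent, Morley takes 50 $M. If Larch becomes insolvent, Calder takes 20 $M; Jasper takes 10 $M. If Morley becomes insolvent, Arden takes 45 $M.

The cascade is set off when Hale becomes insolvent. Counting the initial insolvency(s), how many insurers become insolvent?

Round 1 — Hale becomes insolvent (initial).
  Arden: +35 → 35 < 90
  Larch: +75 → 75 ≥ 50
  Morley: +30 → 30 < 70
Round 2 — Larch becomes insolvent.
  Calder: +20 → 20 < 70
  Jasper: +10 → 10 < 110
No further insolvencies.

2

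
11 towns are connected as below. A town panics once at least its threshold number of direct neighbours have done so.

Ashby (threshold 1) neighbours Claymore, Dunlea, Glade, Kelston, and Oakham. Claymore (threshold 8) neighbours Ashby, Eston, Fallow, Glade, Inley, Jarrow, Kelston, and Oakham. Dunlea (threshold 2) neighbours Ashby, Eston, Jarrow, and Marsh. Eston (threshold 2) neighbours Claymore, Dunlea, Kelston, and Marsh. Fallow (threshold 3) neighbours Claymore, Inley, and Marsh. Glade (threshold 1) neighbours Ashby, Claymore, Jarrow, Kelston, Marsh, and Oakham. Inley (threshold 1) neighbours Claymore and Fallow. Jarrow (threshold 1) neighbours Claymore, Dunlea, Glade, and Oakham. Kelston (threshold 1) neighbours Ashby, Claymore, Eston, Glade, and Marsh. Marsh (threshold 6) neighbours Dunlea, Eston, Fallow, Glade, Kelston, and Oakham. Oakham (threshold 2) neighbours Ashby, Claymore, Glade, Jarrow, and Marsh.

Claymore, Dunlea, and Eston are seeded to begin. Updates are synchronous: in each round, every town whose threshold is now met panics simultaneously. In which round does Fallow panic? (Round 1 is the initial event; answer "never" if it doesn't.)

Round 1 — Claymore, Dunlea, Eston panic (initial).
Round 2 — checking thresholds:
  Ashby: 2 of 5 neighbours ≥ 1, panics.
  Fallow: 1 of 3 neighbours < 3, below threshold.
  Glade: 1 of 6 neighbours ≥ 1, panics.
  Inley: 1 of 2 neighbours ≥ 1, panics.
  Jarrow: 2 of 4 neighbours ≥ 1, panics.
  Kelston: 2 of 5 neighbours ≥ 1, panics.
  Marsh: 2 of 6 neighbours < 6, below threshold.
  Oakham: 1 of 5 neighbours < 2, below threshold.
Round 3 — checking thresholds:
  Fallow: 2 of 3 neighbours < 3, below threshold.
  Marsh: 4 of 6 neighbours < 6, below threshold.
  Oakham: 4 of 5 neighbours ≥ 2, panics.
Round 4 — no new panics; cascade stops.

never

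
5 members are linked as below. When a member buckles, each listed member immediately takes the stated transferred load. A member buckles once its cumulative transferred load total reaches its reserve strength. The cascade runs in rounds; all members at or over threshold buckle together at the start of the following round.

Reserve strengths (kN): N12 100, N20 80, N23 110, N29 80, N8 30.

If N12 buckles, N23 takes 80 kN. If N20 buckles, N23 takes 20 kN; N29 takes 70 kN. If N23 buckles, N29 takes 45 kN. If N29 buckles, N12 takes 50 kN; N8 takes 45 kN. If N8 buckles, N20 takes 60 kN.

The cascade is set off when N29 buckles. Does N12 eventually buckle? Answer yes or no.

no

Round 1 — N29 buckles (initial).
  N12: +50 → 50 < 100
  N8: +45 → 45 ≥ 30
Round 2 — N8 buckles.
  N20: +60 → 60 < 80
No further bucklings.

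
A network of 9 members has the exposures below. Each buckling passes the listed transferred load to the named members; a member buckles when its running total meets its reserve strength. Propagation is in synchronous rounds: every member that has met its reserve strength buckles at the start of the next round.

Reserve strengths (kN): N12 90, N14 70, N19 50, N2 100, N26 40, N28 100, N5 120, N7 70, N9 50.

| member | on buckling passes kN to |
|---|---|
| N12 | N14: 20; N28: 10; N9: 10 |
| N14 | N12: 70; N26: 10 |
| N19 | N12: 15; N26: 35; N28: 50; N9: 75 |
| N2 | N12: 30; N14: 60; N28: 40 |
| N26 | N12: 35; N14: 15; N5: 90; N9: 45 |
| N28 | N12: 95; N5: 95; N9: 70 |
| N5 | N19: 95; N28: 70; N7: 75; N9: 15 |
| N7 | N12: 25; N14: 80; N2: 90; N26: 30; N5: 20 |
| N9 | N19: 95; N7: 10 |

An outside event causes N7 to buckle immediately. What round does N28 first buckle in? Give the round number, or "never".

never

Round 1 — N7 buckles (initial).
  N12: +25 → 25 < 90
  N14: +80 → 80 ≥ 70
  N2: +90 → 90 < 100
  N26: +30 → 30 < 40
  N5: +20 → 20 < 120
Round 2 — N14 buckles.
  N12: +70 → 95 ≥ 90
  N26: +10 → 40 ≥ 40
Round 3 — N12, N26 buckle.
  N28: +10 → 10 < 100
  N5: +90 → 110 < 120
  N9: +10+45 → 55 ≥ 50
Round 4 — N9 buckles.
  N19: +95 → 95 ≥ 50
Round 5 — N19 buckles.
  N28: +50 → 60 < 100
No further bucklings.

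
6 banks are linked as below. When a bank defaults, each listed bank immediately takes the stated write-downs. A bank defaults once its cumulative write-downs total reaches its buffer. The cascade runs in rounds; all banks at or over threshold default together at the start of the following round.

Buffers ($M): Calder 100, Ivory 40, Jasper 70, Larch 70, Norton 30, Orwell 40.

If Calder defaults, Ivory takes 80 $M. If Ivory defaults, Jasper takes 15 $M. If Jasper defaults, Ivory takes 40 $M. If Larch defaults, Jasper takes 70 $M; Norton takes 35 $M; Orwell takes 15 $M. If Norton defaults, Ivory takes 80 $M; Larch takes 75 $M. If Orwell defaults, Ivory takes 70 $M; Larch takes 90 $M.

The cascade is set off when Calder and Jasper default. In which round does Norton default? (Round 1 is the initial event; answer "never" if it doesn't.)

Round 1 — Calder, Jasper default (initial).
  Ivory: +80+40 → 120 ≥ 40
Round 2 — Ivory defaults.
No further defaults.

never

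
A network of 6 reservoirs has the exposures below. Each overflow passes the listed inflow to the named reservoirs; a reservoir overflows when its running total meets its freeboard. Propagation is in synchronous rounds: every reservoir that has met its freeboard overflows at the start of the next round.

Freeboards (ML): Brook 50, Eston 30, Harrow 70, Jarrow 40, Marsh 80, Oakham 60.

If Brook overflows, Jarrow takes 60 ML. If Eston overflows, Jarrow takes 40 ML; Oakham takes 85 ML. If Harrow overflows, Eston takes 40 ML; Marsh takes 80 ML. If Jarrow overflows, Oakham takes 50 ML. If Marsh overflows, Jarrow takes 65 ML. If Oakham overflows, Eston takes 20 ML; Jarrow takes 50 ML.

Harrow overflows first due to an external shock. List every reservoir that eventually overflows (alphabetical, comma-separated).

Eston, Harrow, Jarrow, Marsh, Oakham

Round 1 — Harrow overflows (initial).
  Eston: +40 → 40 ≥ 30
  Marsh: +80 → 80 ≥ 80
Round 2 — Eston, Marsh overflow.
  Jarrow: +40+65 → 105 ≥ 40
  Oakham: +85 → 85 ≥ 60
Round 3 — Jarrow, Oakham overflow.
No further overflows.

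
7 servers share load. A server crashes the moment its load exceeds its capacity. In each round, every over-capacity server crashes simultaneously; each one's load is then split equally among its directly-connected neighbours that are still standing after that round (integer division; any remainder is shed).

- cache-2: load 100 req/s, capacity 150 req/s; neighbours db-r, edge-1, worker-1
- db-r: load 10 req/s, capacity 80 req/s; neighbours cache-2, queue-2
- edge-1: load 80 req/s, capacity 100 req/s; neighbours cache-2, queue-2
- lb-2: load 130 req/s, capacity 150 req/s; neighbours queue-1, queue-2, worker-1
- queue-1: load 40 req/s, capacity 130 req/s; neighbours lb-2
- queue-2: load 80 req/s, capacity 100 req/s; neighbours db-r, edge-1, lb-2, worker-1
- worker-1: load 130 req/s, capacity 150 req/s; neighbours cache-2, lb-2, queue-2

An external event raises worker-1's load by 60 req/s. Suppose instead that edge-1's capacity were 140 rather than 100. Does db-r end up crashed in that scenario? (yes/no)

yes

With edge-1's capacity at 140:
Round 1 — worker-1 at 190 > 150. worker-1 crashes.
  worker-1 sheds 190 req/s to cache-2, lb-2, queue-2: 63 each (1 lost).
    cache-2: 100+63 = 163 > 150
    lb-2: 130+63 = 193 > 150
    queue-2: 80+63 = 143 > 100
Round 2 — cache-2, lb-2, queue-2 crash.
  cache-2 sheds 163 req/s to db-r, edge-1: 81 each (1 lost).
    db-r: 10+81 = 91 > 80
    edge-1: 80+81 = 161 > 140
  lb-2 sheds 193 req/s to queue-1: 193 each.
    queue-1: 40+193 = 233 > 130
  queue-2 sheds 143 req/s to db-r, edge-1: 71 each (1 lost).
    db-r: 91+71 = 162 > 80
    edge-1: 161+71 = 232 > 140
Round 3 — db-r, edge-1, queue-1 crash.
  db-r sheds 162 req/s: no online neighbours, lost.
  edge-1 sheds 232 req/s: no online neighbours, lost.
  queue-1 sheds 233 req/s: no online neighbours, lost.
No further crashes.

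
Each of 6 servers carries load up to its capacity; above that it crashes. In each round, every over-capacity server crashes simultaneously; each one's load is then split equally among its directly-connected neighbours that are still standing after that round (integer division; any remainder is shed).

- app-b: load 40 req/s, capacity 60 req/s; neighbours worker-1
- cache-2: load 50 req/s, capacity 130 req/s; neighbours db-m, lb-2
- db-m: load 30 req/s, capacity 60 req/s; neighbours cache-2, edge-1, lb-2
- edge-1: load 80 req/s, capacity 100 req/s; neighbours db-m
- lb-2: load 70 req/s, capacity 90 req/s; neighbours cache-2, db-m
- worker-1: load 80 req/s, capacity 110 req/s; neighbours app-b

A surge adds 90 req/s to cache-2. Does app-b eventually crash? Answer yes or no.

no

Round 1 — cache-2 at 140 > 130. cache-2 crashes.
  cache-2 sheds 140 req/s to db-m, lb-2: 70 each.
    db-m: 30+70 = 100 > 60
    lb-2: 70+70 = 140 > 90
Round 2 — db-m, lb-2 crash.
  db-m sheds 100 req/s to edge-1: 100 each.
    edge-1: 80+100 = 180 > 100
  lb-2 sheds 140 req/s: no online neighbours, lost.
Round 3 — edge-1 crashes.
  edge-1 sheds 180 req/s: no online neighbours, lost.
No further crashes.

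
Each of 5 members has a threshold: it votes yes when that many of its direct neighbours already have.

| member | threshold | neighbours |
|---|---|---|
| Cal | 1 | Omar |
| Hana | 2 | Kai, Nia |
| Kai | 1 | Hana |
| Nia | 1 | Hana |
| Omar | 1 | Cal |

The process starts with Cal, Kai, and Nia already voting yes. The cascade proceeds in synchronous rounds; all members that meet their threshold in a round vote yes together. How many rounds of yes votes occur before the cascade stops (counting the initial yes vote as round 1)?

2

Round 1 — Cal, Kai, Nia vote yes (initial).
Round 2 — checking thresholds:
  Hana: 2 of 2 neighbours ≥ 2, votes yes.
  Omar: 1 of 1 neighbours ≥ 1, votes yes.
Round 3 — no new yes votes; cascade stops.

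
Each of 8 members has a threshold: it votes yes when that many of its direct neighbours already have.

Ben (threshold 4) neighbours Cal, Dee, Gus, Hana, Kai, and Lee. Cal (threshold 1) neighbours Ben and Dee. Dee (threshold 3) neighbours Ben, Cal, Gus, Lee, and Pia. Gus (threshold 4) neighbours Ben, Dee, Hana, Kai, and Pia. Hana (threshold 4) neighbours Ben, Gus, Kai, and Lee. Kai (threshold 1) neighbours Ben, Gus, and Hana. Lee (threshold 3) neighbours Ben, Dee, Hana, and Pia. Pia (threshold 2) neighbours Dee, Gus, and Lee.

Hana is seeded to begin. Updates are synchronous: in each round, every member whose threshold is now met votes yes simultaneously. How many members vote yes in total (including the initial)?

2

Round 1 — Hana votes yes (initial).
Round 2 — checking thresholds:
  Ben: 1 of 6 neighbours < 4, holds.
  Gus: 1 of 5 neighbours < 4, holds.
  Kai: 1 of 3 neighbours ≥ 1, votes yes.
  Lee: 1 of 4 neighbours < 3, holds.
Round 3 — no new yes votes; cascade stops.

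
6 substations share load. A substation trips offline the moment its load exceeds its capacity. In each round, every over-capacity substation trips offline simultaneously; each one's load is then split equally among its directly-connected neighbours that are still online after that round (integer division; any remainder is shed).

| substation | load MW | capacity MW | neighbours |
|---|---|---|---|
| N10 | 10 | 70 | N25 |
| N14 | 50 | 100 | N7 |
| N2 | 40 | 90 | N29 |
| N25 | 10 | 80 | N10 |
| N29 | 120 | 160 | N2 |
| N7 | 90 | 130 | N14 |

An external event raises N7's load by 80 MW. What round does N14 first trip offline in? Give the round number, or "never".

Round 1 — N7 at 170 > 130. N7 trips offline.
  N7 sheds 170 MW to N14: 170 each.
    N14: 50+170 = 220 > 100
Round 2 — N14 trips offline.
  N14 sheds 220 MW: no online neighbours, lost.
No further trips.

2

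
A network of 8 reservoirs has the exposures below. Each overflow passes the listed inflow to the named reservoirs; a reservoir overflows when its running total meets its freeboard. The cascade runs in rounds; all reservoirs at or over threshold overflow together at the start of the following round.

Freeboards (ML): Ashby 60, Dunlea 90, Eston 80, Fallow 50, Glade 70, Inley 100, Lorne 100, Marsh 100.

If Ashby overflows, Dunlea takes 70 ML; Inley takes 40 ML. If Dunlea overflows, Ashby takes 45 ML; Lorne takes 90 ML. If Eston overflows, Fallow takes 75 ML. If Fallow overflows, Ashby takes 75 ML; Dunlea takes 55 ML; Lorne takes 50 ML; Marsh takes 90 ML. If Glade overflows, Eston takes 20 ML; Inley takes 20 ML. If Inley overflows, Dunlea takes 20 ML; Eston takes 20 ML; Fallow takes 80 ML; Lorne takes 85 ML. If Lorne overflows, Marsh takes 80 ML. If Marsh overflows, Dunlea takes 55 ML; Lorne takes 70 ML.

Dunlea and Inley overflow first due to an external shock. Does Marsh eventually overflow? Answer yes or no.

yes

Round 1 — Dunlea, Inley overflow (initial).
  Ashby: +45 → 45 < 60
  Eston: +20 → 20 < 80
  Fallow: +80 → 80 ≥ 50
  Lorne: +90+85 → 175 ≥ 100
Round 2 — Fallow, Lorne overflow.
  Ashby: +75 → 120 ≥ 60
  Marsh: +90+80 → 170 ≥ 100
Round 3 — Ashby, Marsh overflow.
No further overflows.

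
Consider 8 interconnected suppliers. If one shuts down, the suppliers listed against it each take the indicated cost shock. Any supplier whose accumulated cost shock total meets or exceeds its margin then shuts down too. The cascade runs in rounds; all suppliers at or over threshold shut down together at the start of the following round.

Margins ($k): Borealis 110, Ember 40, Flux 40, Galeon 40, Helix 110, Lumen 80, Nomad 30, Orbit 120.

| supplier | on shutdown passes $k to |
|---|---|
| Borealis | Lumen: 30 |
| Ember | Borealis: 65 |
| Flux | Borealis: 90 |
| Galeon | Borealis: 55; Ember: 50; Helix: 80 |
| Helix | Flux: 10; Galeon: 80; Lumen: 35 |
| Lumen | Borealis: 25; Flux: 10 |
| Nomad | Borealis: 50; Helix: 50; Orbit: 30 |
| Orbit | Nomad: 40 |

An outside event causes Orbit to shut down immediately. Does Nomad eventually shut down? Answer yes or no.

Round 1 — Orbit shuts down (initial).
  Nomad: +40 → 40 ≥ 30
Round 2 — Nomad shuts down.
  Borealis: +50 → 50 < 110
  Helix: +50 → 50 < 110
No further shutdowns.

yes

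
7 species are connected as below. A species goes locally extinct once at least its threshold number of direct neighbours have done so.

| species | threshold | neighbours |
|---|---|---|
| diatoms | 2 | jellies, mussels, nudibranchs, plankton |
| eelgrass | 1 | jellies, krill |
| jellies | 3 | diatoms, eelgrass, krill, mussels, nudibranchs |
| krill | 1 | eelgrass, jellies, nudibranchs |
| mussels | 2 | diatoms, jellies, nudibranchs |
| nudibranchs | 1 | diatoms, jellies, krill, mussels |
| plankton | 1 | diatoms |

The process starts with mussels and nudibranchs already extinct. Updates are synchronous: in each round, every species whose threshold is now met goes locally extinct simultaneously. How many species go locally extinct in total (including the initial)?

7

Round 1 — mussels, nudibranchs go locally extinct (initial).
Round 2 — checking thresholds:
  diatoms: 2 of 4 neighbours ≥ 2, goes locally extinct.
  jellies: 2 of 5 neighbours < 3, not yet.
  krill: 1 of 3 neighbours ≥ 1, goes locally extinct.
Round 3 — checking thresholds:
  eelgrass: 1 of 2 neighbours ≥ 1, goes locally extinct.
  jellies: 4 of 5 neighbours ≥ 3, goes locally extinct.
  plankton: 1 of 1 neighbours ≥ 1, goes locally extinct.
Round 4 — no new extinctions; cascade stops.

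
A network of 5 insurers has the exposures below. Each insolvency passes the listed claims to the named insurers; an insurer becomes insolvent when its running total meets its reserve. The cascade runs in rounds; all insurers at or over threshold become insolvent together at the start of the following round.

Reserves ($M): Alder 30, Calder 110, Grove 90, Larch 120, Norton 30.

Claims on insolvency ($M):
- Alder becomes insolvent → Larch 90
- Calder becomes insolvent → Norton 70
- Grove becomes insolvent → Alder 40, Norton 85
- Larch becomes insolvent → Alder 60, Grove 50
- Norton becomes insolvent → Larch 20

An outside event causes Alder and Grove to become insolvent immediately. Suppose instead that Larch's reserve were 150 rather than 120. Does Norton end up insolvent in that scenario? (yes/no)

With Larch's reserve at 150:
Round 1 — Alder, Grove become insolvent (initial).
  Larch: +90 → 90 < 150
  Norton: +85 → 85 ≥ 30
Round 2 — Norton becomes insolvent.
  Larch: +20 → 110 < 150
No further insolvencies.

yes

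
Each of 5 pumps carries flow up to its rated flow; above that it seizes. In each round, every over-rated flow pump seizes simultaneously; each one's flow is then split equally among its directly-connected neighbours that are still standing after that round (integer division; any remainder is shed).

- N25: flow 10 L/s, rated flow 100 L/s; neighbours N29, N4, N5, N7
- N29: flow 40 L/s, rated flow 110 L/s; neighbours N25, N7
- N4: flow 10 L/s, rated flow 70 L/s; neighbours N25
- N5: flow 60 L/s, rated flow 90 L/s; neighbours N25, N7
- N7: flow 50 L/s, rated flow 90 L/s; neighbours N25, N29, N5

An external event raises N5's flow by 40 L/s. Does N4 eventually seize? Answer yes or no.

Round 1 — N5 at 100 > 90. N5 seizes.
  N5 sheds 100 L/s to N25, N7: 50 each.
    N25: 10+50 = 60 ≤ 100
    N7: 50+50 = 100 > 90
Round 2 — N7 seizes.
  N7 sheds 100 L/s to N25, N29: 50 each.
    N25: 60+50 = 110 > 100
    N29: 40+50 = 90 ≤ 110
Round 3 — N25 seizes.
  N25 sheds 110 L/s to N29, N4: 55 each.
    N29: 90+55 = 145 > 110
    N4: 10+55 = 65 ≤ 70
Round 4 — N29 seizes.
  N29 sheds 145 L/s: no online neighbours, lost.
No further seizures.

no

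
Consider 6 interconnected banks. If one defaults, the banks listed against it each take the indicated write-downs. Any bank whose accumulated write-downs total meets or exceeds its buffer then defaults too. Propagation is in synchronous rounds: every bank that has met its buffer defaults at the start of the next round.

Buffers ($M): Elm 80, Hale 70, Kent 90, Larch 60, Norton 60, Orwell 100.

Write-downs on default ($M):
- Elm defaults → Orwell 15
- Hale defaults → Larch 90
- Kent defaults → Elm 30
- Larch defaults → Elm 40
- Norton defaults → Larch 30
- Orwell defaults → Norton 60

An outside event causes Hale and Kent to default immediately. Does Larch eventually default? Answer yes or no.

yes

Round 1 — Hale, Kent default (initial).
  Elm: +30 → 30 < 80
  Larch: +90 → 90 ≥ 60
Round 2 — Larch defaults.
  Elm: +40 → 70 < 80
No further defaults.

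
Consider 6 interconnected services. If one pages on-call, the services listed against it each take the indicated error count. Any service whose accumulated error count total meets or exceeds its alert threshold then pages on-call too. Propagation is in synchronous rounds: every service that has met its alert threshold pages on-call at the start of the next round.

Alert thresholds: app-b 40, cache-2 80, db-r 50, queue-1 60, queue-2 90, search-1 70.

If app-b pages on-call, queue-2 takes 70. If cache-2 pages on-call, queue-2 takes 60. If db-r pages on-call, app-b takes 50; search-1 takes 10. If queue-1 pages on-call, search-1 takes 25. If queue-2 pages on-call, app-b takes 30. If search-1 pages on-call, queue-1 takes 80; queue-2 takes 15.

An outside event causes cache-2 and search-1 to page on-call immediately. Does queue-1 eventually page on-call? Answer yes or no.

Round 1 — cache-2, search-1 page on-call (initial).
  queue-1: +80 → 80 ≥ 60
  queue-2: +60+15 → 75 < 90
Round 2 — queue-1 pages on-call.
No further pages.

yes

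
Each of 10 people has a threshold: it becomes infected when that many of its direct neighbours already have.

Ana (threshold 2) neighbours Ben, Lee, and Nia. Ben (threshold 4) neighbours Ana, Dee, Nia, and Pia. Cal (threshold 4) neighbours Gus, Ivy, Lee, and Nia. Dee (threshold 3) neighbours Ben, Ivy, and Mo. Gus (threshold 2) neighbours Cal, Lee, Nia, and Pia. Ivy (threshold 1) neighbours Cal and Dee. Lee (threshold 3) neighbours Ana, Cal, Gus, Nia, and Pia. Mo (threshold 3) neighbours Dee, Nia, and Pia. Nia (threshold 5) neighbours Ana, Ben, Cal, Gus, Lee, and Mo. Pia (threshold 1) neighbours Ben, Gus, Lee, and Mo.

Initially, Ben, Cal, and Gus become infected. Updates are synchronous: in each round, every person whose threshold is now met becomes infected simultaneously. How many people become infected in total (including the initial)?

8

Round 1 — Ben, Cal, Gus become infected (initial).
Round 2 — checking thresholds:
  Ana: 1 of 3 neighbours < 2, not yet.
  Dee: 1 of 3 neighbours < 3, not yet.
  Ivy: 1 of 2 neighbours ≥ 1, becomes infected.
  Lee: 2 of 5 neighbours < 3, not yet.
  Nia: 3 of 6 neighbours < 5, not yet.
  Pia: 2 of 4 neighbours ≥ 1, becomes infected.
Round 3 — checking thresholds:
  Ana: 1 of 3 neighbours < 2, not yet.
  Dee: 2 of 3 neighbours < 3, not yet.
  Lee: 3 of 5 neighbours ≥ 3, becomes infected.
  Mo: 1 of 3 neighbours < 3, not yet.
  Nia: 3 of 6 neighbours < 5, not yet.
Round 4 — checking thresholds:
  Ana: 2 of 3 neighbours ≥ 2, becomes infected.
  Dee: 2 of 3 neighbours < 3, not yet.
  Mo: 1 of 3 neighbours < 3, not yet.
  Nia: 4 of 6 neighbours < 5, not yet.
Round 5 — checking thresholds:
  Dee: 2 of 3 neighbours < 3, not yet.
  Mo: 1 of 3 neighbours < 3, not yet.
  Nia: 5 of 6 neighbours ≥ 5, becomes infected.
Round 6 — no new infections; cascade stops.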